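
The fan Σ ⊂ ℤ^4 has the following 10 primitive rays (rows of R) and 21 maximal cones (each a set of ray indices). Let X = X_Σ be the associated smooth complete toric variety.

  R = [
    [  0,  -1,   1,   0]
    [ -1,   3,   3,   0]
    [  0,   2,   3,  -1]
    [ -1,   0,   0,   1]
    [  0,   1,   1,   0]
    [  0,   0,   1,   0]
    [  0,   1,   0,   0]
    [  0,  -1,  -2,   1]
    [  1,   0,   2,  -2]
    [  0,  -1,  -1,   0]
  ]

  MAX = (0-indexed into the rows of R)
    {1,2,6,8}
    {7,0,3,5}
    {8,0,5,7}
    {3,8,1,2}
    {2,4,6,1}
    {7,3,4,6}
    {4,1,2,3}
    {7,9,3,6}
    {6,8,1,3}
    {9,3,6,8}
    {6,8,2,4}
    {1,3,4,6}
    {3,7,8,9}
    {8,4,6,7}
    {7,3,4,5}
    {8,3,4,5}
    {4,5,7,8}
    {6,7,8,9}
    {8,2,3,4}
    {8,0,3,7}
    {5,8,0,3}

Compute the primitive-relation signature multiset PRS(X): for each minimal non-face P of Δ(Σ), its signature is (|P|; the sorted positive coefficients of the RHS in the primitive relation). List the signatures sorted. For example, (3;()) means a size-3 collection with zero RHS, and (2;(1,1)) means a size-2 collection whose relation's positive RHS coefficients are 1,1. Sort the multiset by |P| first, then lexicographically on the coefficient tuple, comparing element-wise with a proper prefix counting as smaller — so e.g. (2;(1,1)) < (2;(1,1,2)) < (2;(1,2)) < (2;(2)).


20 minimal non-faces of Δ(Σ) (on 10 rays):

  • {4,9}:  v_{4} + v_{9} = 0  ⇒ sig = (2;())
  • {0,6}:  v_{0} + v_{6} = v_{5}  ⇒ sig = (2;(1))
  • {2,7}:  v_{2} + v_{7} = v_{4}  ⇒ sig = (2;(1))
  • {5,6}:  v_{5} + v_{6} = v_{4}  ⇒ sig = (2;(1))
  • {1,5}:  v_{1} + v_{5} = v_{2} + v_{3} + v_{4}  ⇒ sig = (2;(1,1,1))
  • {1,7}:  v_{1} + v_{7} = v_{3} + v_{4} + v_{6}  ⇒ sig = (2;(1,1,1))
  • {2,9}:  v_{2} + v_{9} = v_{3} + v_{6} + v_{8}  ⇒ sig = (2;(1,1,1))
  • {5,9}:  v_{5} + v_{9} = v_{3} + v_{7} + v_{8}  ⇒ sig = (2;(1,1,1))
  • {0,2}:  v_{0} + v_{2} = v_{3} + v_{4} + v_{5} + v_{8}  ⇒ sig = (2;(1,1,1,1))
  • {2,5}:  v_{2} + v_{5} = v_{3} + 2·v_{4} + v_{8}  ⇒ sig = (2;(1,1,2))
  • {0,1}:  v_{0} + v_{1} = 2·v_{3} + 2·v_{4} + v_{8}  ⇒ sig = (2;(1,2,2))
  • {1,9}:  v_{1} + v_{9} = 2·v_{3} + 2·v_{6} + v_{8}  ⇒ sig = (2;(1,2,2))
  • {0,4}:  v_{0} + v_{4} = 2·v_{5}  ⇒ sig = (2;(2))
  • {0,9}:  v_{0} + v_{9} = 2·v_{3} + 2·v_{7} + 2·v_{8}  ⇒ sig = (2;(2,2,2))
  • {2,3,6}:  v_{2} + v_{3} + v_{6} = v_{1}  ⇒ sig = (3;(1))
  • {1,4,8}:  v_{1} + v_{4} + v_{8} = 2·v_{2}  ⇒ sig = (3;(2))
  • {3,6,7,8}:  v_{3} + v_{6} + v_{7} + v_{8} = 0  ⇒ sig = (4;())
  • {3,4,6,8}:  v_{3} + v_{4} + v_{6} + v_{8} = v_{2}  ⇒ sig = (4;(1))
  • {3,4,7,8}:  v_{3} + v_{4} + v_{7} + v_{8} = v_{5}  ⇒ sig = (4;(1))
  • {3,5,7,8}:  v_{3} + v_{5} + v_{7} + v_{8} = v_{0}  ⇒ sig = (4;(1))

Signatures (|P|; sorted positive RHS coefficients), sorted:
{ (2;()),  (2;(1)) ×3,  (2;(1,1,1)) ×4,  (2;(1,1,1,1)),  (2;(1,1,2)),  (2;(1,2,2)) ×2,  (2;(2)),  (2;(2,2,2)),  (3;(1)),  (3;(2)),  (4;()),  (4;(1)) ×3 }


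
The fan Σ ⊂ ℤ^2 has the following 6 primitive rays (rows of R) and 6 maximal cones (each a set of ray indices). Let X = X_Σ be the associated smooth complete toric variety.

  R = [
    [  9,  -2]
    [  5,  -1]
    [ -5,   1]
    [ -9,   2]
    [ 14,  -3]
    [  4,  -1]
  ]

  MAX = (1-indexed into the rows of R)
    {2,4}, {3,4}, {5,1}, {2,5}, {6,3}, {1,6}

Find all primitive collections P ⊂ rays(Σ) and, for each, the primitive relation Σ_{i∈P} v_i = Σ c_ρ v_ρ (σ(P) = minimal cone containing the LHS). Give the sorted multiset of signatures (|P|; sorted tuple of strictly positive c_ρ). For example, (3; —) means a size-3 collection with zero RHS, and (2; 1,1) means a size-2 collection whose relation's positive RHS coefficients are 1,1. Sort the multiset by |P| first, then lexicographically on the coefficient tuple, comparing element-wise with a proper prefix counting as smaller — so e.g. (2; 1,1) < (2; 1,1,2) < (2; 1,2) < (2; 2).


|primitive collections| = 9. Relations:

  P={1,4}:  v_{1} + v_{4} = 0 — sig = (2; —)
  P={2,3}:  v_{2} + v_{3} = 0 — sig = (2; —)
  P={1,2}:  v_{1} + v_{2} = v_{5} — sig = (2; 1)
  P={1,3}:  v_{1} + v_{3} = v_{6} — sig = (2; 1)
  P={2,6}:  v_{2} + v_{6} = v_{1} — sig = (2; 1)
  P={3,5}:  v_{3} + v_{5} = v_{1} — sig = (2; 1)
  P={4,5}:  v_{4} + v_{5} = v_{2} — sig = (2; 1)
  P={4,6}:  v_{4} + v_{6} = v_{3} — sig = (2; 1)
  P={5,6}:  v_{5} + v_{6} = 2·v_{1} — sig = (2; 2)

Sorted signature multiset PRS(X):
{ (2; —) ×2,  (2; 1) ×6,  (2; 2) }


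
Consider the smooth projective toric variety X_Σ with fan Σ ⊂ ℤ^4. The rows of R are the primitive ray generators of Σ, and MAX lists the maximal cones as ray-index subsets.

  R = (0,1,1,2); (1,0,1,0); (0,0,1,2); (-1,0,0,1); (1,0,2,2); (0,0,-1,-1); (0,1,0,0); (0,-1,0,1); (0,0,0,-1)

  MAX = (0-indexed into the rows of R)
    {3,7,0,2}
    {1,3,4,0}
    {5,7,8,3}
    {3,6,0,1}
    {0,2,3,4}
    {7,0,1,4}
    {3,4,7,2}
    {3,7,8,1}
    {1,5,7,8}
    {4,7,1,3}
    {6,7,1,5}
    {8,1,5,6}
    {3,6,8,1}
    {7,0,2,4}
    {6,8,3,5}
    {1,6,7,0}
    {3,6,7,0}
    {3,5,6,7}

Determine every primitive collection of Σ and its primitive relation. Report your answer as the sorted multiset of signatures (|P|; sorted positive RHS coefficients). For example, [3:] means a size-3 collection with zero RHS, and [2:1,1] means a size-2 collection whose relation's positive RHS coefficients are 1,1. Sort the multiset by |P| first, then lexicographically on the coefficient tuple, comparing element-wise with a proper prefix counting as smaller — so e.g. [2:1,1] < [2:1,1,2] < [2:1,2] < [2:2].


14 collections generate NE(X_Σ); each relation:

  P={1,2}:  v_{1} + v_{2} = v_{4}  ⇒ sig = [2:1]
  P={2,6}:  v_{2} + v_{6} = v_{0}  ⇒ sig = [2:1]
  P={2,5}:  v_{2} + v_{5} = v_{6} + v_{7}  ⇒ sig = [2:1,1]
  P={2,8}:  v_{2} + v_{8} = v_{1} + v_{3}  ⇒ sig = [2:1,1]
  P={4,6}:  v_{4} + v_{6} = v_{0} + v_{1}  ⇒ sig = [2:1,1]
  P={0,8}:  v_{0} + v_{8} = v_{1} + v_{3} + v_{6}  ⇒ sig = [2:1,1,1]
  P={4,5}:  v_{4} + v_{5} = v_{1} + v_{6} + v_{7}  ⇒ sig = [2:1,1,1]
  P={0,5}:  v_{0} + v_{5} = 2·v_{6} + v_{7}  ⇒ sig = [2:1,2]
  P={4,8}:  v_{4} + v_{8} = 2·v_{1} + v_{3}  ⇒ sig = [2:1,2]
  P={1,3,5}:  v_{1} + v_{3} + v_{5} = 0  ⇒ sig = [3:]
  P={6,7,8}:  v_{6} + v_{7} + v_{8} = 0  ⇒ sig = [3:]
  P={1,3,6,7}:  v_{1} + v_{3} + v_{6} + v_{7} = v_{2}  ⇒ sig = [4:1]
  P={0,1,3,7}:  v_{0} + v_{1} + v_{3} + v_{7} = 2·v_{2}  ⇒ sig = [4:2]
  P={0,3,4,7}:  v_{0} + v_{3} + v_{4} + v_{7} = 3·v_{2}  ⇒ sig = [4:3]

so the primitive-relation signature multiset is
[[2:1], [2:1], [2:1,1], [2:1,1], [2:1,1], [2:1,1,1], [2:1,1,1], [2:1,2], [2:1,2], [3:], [3:], [4:1], [4:2], [4:3]]


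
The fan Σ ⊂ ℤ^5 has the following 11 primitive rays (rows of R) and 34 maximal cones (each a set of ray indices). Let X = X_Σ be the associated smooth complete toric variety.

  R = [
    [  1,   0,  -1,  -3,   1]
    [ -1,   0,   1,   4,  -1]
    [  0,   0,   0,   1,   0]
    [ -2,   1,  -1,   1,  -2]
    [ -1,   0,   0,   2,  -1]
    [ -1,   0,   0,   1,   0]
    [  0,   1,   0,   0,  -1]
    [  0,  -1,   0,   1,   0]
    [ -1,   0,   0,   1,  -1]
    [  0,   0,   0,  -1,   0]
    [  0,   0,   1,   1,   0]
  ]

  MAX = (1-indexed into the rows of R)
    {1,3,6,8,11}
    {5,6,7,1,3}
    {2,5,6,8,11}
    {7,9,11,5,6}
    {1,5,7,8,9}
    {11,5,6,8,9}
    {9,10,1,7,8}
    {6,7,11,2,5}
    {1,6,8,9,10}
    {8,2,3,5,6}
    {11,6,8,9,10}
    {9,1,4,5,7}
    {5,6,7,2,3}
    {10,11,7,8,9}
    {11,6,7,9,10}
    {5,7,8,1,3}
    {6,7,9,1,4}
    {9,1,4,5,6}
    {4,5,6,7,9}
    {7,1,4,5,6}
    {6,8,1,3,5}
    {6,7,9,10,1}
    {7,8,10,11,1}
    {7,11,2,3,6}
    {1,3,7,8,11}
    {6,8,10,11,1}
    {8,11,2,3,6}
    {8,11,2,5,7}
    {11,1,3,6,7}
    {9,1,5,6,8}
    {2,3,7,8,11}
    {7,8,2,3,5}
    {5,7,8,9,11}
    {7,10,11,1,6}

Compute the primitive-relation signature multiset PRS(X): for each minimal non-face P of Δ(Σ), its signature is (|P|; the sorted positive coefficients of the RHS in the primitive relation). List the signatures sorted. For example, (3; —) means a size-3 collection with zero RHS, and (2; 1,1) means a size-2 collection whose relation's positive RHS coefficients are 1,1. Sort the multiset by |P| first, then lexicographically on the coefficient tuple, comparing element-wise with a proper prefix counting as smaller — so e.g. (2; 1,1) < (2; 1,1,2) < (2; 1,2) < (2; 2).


|primitive collections| = 16. Relations:

  {3,10}:  v_{3} + v_{10} = 0  →  sig = (2; —)
  {1,2}:  v_{1} + v_{2} = v_{3}  →  sig = (2; 1)
  {3,9}:  v_{3} + v_{9} = v_{5}  →  sig = (2; 1)
  {5,10}:  v_{5} + v_{10} = v_{9}  →  sig = (2; 1)
  {2,10}:  v_{2} + v_{10} = v_{5} + v_{11}  →  sig = (2; 1,1)
  {4,11}:  v_{4} + v_{11} = v_{6} + v_{7} + v_{9}  →  sig = (2; 1,1,1)
  {3,4}:  v_{3} + v_{4} = v_{1} + 2·v_{5} + v_{6} + v_{7}  →  sig = (2; 1,1,1,2)
  {4,10}:  v_{4} + v_{10} = v_{1} + v_{6} + v_{7} + 2·v_{9}  →  sig = (2; 1,1,1,2)
  {2,4}:  v_{2} + v_{4} = 2·v_{5} + v_{6} + v_{7}  →  sig = (2; 1,1,2)
  {4,8}:  v_{4} + v_{8} = v_{1} + 2·v_{5} + v_{9}  →  sig = (2; 1,1,2)
  {2,9}:  v_{2} + v_{9} = 2·v_{5} + v_{11}  →  sig = (2; 1,2)
  {1,5,11}:  v_{1} + v_{5} + v_{11} = 0  →  sig = (3; —)
  {1,9,11}:  v_{1} + v_{9} + v_{11} = v_{10}  →  sig = (3; 1)
  {3,5,11}:  v_{3} + v_{5} + v_{11} = v_{2}  →  sig = (3; 1)
  {6,7,8}:  v_{6} + v_{7} + v_{8} = v_{5}  →  sig = (3; 1)
  {1,5,6,7,9}:  v_{1} + v_{5} + v_{6} + v_{7} + v_{9} = v_{4}  →  sig = (5; 1)

Signatures (|P|; sorted positive RHS coefficients), sorted:
    (2; —)
    (2; 1)
    (2; 1)
    (2; 1)
    (2; 1,1)
    (2; 1,1,1)
    (2; 1,1,1,2)
    (2; 1,1,1,2)
    (2; 1,1,2)
    (2; 1,1,2)
    (2; 1,2)
    (3; —)
    (3; 1)
    (3; 1)
    (3; 1)
    (5; 1)


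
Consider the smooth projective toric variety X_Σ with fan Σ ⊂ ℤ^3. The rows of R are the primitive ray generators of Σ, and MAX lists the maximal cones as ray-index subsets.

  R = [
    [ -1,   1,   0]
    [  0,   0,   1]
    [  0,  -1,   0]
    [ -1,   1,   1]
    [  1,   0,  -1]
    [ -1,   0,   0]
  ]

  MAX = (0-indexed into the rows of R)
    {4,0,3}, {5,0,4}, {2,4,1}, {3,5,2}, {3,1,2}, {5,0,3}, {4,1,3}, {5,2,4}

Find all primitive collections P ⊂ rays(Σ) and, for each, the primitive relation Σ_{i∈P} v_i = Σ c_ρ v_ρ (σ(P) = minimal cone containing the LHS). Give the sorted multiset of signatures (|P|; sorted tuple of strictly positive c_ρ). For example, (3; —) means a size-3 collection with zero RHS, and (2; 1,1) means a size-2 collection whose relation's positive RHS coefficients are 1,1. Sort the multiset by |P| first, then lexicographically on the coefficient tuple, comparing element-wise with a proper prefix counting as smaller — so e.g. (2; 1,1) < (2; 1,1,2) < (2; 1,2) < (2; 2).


Primitive collections (5):

  {0,1}:  v_{0} + v_{1} = v_{3} ; sig = (2; 1)
  {0,2}:  v_{0} + v_{2} = v_{5} ; sig = (2; 1)
  {1,5}:  v_{1} + v_{5} = v_{2} + v_{3} ; sig = (2; 1,1)
  {2,3,4}:  v_{2} + v_{3} + v_{4} = 0 ; sig = (3; —)
  {3,4,5}:  v_{3} + v_{4} + v_{5} = v_{0} ; sig = (3; 1)

Sorted signature multiset PRS(X):
    (2; 1)
    (2; 1)
    (2; 1,1)
    (3; —)
    (3; 1)


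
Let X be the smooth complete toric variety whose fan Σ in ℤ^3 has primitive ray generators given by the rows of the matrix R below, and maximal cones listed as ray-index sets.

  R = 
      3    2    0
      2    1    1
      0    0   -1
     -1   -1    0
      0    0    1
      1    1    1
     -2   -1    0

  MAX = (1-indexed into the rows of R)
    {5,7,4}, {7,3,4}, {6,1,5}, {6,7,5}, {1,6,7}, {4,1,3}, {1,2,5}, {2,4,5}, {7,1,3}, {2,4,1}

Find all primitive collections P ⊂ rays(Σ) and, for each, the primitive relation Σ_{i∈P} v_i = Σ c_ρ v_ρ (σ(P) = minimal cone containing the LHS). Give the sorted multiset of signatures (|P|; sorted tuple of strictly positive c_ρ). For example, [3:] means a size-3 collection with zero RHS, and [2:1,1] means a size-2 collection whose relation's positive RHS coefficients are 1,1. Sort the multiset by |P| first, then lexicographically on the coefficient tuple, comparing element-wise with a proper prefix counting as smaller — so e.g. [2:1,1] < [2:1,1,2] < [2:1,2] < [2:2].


Σ has 9 primitive collections:

  P={3,5}:  v_{3} + v_{5} = 0  ⇒ sig = [2:]
  P={2,7}:  v_{2} + v_{7} = v_{5}  ⇒ sig = [2:1]
  P={4,6}:  v_{4} + v_{6} = v_{5}  ⇒ sig = [2:1]
  P={2,3}:  v_{2} + v_{3} = v_{1} + v_{4}  ⇒ sig = [2:1,1]
  P={3,6}:  v_{3} + v_{6} = v_{1} + v_{7}  ⇒ sig = [2:1,1]
  P={2,6}:  v_{2} + v_{6} = v_{1} + 2·v_{5}  ⇒ sig = [2:1,2]
  P={1,4,7}:  v_{1} + v_{4} + v_{7} = 0  ⇒ sig = [3:]
  P={1,4,5}:  v_{1} + v_{4} + v_{5} = v_{2}  ⇒ sig = [3:1]
  P={1,5,7}:  v_{1} + v_{5} + v_{7} = v_{6}  ⇒ sig = [3:1]

Sorted signature multiset PRS(X):
    [2:]
    [2:1]
    [2:1]
    [2:1,1]
    [2:1,1]
    [2:1,2]
    [3:]
    [3:1]
    [3:1]


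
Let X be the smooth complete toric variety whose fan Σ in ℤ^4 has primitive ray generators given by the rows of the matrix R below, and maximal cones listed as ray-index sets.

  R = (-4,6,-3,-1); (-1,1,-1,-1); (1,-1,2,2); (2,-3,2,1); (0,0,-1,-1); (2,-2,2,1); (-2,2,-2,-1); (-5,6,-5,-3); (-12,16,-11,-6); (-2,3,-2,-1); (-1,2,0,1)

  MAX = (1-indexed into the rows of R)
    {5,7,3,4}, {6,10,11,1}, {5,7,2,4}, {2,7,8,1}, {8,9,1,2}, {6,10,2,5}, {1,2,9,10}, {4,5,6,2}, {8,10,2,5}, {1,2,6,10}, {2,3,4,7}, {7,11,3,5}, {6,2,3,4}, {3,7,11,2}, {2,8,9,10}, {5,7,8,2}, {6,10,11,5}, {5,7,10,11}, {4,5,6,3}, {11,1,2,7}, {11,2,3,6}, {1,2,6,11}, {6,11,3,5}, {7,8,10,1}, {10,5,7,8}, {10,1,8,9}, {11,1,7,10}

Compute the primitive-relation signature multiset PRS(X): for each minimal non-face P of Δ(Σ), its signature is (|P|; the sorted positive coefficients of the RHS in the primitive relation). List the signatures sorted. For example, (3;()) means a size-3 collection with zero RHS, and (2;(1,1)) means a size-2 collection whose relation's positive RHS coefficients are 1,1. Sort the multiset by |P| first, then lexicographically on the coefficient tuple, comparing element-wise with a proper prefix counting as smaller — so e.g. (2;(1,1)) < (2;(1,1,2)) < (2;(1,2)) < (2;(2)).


Σ has 22 primitive collections:

  {4,10}:  v_{4} + v_{10} = 0  ⟹  sig = (2;())
  {6,7}:  v_{6} + v_{7} = 0  ⟹  sig = (2;())
  {3,10}:  v_{3} + v_{10} = v_{11}  ⟹  sig = (2;(1))
  {4,11}:  v_{4} + v_{11} = v_{3}  ⟹  sig = (2;(1))
  {1,4}:  v_{1} + v_{4} = v_{2} + v_{11}  ⟹  sig = (2;(1,1))
  {4,8}:  v_{4} + v_{8} = v_{2} + v_{7}  ⟹  sig = (2;(1,1))
  {6,8}:  v_{6} + v_{8} = v_{2} + v_{10}  ⟹  sig = (2;(1,1))
  {8,11}:  v_{8} + v_{11} = v_{1} + v_{7}  ⟹  sig = (2;(1,1))
  {3,8}:  v_{3} + v_{8} = v_{2} + v_{7} + v_{11}  ⟹  sig = (2;(1,1,1))
  {4,9}:  v_{4} + v_{9} = v_{1} + v_{2} + v_{8}  ⟹  sig = (2;(1,1,1))
  {3,9}:  v_{3} + v_{9} = 2·v_{1} + v_{2} + v_{7}  ⟹  sig = (2;(1,1,2))
  {5,9}:  v_{5} + v_{9} = v_{2} + v_{8} + 3·v_{10}  ⟹  sig = (2;(1,1,3))
  {1,3}:  v_{1} + v_{3} = v_{2} + 2·v_{11}  ⟹  sig = (2;(1,2))
  {7,9}:  v_{7} + v_{9} = v_{1} + 2·v_{8}  ⟹  sig = (2;(1,2))
  {9,11}:  v_{9} + v_{11} = 2·v_{1} + v_{8}  ⟹  sig = (2;(1,2))
  {6,9}:  v_{6} + v_{9} = v_{1} + 2·v_{2} + 2·v_{10}  ⟹  sig = (2;(1,2,2))
  {1,5}:  v_{1} + v_{5} = 2·v_{10}  ⟹  sig = (2;(2))
  {2,3,5}:  v_{2} + v_{3} + v_{5} = 0  ⟹  sig = (3;())
  {2,5,11}:  v_{2} + v_{5} + v_{11} = v_{10}  ⟹  sig = (3;(1))
  {2,7,10}:  v_{2} + v_{7} + v_{10} = v_{8}  ⟹  sig = (3;(1))
  {2,10,11}:  v_{2} + v_{10} + v_{11} = v_{1}  ⟹  sig = (3;(1))
  {1,2,8,10}:  v_{1} + v_{2} + v_{8} + v_{10} = v_{9}  ⟹  sig = (4;(1))

Hence PRS(X_Σ) =
    |P|=2: 17 collections, coeffs (), (), (1), (1), (1,1), (1,1), (1,1), (1,1), (1,1,1), (1,1,1), (1,1,2), (1,1,3), (1,2), (1,2), (1,2), (1,2,2), (2)
    |P|=3: 4 collections, coeffs (), (1), (1), (1)
    |P|=4: 1 collection, coeffs (1)


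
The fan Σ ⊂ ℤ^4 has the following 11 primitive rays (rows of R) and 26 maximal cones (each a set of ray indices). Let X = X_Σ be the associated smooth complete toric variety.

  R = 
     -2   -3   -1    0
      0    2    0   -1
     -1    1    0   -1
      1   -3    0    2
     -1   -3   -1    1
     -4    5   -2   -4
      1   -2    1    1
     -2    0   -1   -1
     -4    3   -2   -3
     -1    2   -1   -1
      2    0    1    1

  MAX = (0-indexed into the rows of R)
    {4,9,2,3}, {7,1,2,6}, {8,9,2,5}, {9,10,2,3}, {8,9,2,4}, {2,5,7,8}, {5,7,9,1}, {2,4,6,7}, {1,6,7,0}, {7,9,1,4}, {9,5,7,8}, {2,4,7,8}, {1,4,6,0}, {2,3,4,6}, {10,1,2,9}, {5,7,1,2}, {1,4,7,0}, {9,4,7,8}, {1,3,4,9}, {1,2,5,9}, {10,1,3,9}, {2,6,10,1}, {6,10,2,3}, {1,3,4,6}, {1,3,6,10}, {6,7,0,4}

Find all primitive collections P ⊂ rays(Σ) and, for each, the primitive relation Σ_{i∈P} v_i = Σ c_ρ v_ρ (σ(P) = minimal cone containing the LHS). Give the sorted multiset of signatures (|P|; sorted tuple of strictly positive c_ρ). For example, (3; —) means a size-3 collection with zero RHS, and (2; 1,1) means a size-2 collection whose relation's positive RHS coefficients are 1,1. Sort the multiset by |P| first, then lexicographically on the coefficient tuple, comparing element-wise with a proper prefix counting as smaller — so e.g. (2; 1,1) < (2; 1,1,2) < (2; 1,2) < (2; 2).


Δ(Σ) — 11 vertices, 22 min non-faces:

  • {6,9}:  v_{6} + v_{9} = 0  ⇒ sig = (2; —)
  • {7,10}:  v_{7} + v_{10} = 0  ⇒ sig = (2; —)
  • {1,8}:  v_{1} + v_{8} = v_{5}  ⇒ sig = (2; 1)
  • {3,7}:  v_{3} + v_{7} = v_{4}  ⇒ sig = (2; 1)
  • {4,10}:  v_{4} + v_{10} = v_{3}  ⇒ sig = (2; 1)
  • {3,5}:  v_{3} + v_{5} = v_{7} + v_{9}  ⇒ sig = (2; 1,1)
  • {6,8}:  v_{6} + v_{8} = v_{2} + v_{7}  ⇒ sig = (2; 1,1)
  • {8,10}:  v_{8} + v_{10} = v_{2} + v_{9}  ⇒ sig = (2; 1,1)
  • {0,9}:  v_{0} + v_{9} = v_{1} + v_{4} + v_{7}  ⇒ sig = (2; 1,1,1)
  • {0,10}:  v_{0} + v_{10} = v_{1} + v_{4} + v_{6}  ⇒ sig = (2; 1,1,1)
  • {3,8}:  v_{3} + v_{8} = v_{2} + v_{4} + v_{9}  ⇒ sig = (2; 1,1,1)
  • {5,6}:  v_{5} + v_{6} = v_{1} + v_{2} + v_{7}  ⇒ sig = (2; 1,1,1)
  • {5,10}:  v_{5} + v_{10} = v_{1} + v_{2} + v_{9}  ⇒ sig = (2; 1,1,1)
  • {0,3}:  v_{0} + v_{3} = v_{1} + 2·v_{4} + v_{6}  ⇒ sig = (2; 1,1,2)
  • {0,2}:  v_{0} + v_{2} = v_{6} + 2·v_{7}  ⇒ sig = (2; 1,2)
  • {4,5}:  v_{4} + v_{5} = 2·v_{7} + v_{9}  ⇒ sig = (2; 1,2)
  • {0,5}:  v_{0} + v_{5} = v_{1} + 3·v_{7}  ⇒ sig = (2; 1,3)
  • {0,8}:  v_{0} + v_{8} = 3·v_{7}  ⇒ sig = (2; 3)
  • {1,2,3}:  v_{1} + v_{2} + v_{3} = 0  ⇒ sig = (3; —)
  • {1,2,4}:  v_{1} + v_{2} + v_{4} = v_{7}  ⇒ sig = (3; 1)
  • {2,7,9}:  v_{2} + v_{7} + v_{9} = v_{8}  ⇒ sig = (3; 1)
  • {1,4,6,7}:  v_{1} + v_{4} + v_{6} + v_{7} = v_{0}  ⇒ sig = (4; 1)

so the primitive-relation signature multiset is
{ (2; —) ×2,  (2; 1) ×3,  (2; 1,1) ×3,  (2; 1,1,1) ×5,  (2; 1,1,2),  (2; 1,2) ×2,  (2; 1,3),  (2; 3),  (3; —),  (3; 1) ×2,  (4; 1) }


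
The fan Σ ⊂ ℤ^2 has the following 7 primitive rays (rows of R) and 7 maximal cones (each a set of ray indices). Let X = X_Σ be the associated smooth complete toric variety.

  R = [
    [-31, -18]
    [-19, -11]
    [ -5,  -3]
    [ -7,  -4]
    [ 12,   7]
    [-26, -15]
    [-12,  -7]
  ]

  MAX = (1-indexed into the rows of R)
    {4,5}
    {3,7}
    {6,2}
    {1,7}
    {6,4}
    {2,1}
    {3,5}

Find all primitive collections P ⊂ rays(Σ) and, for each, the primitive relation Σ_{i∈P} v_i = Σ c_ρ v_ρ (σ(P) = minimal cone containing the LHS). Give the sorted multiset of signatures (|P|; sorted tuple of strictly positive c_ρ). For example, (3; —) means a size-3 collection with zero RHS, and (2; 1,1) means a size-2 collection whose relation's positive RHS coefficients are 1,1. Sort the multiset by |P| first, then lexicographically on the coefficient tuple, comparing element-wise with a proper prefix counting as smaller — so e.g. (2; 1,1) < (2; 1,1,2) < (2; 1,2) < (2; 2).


Minimal non-faces — 14 found among 7 rays, 7 max cones:

  P = {5,7}:  v_{5} + v_{7} = 0  ⟹  sig = (2; —)
  P = {1,5}:  v_{1} + v_{5} = v_{2}  ⟹  sig = (2; 1)
  P = {2,4}:  v_{2} + v_{4} = v_{6}  ⟹  sig = (2; 1)
  P = {2,5}:  v_{2} + v_{5} = v_{4}  ⟹  sig = (2; 1)
  P = {2,7}:  v_{2} + v_{7} = v_{1}  ⟹  sig = (2; 1)
  P = {3,4}:  v_{3} + v_{4} = v_{7}  ⟹  sig = (2; 1)
  P = {3,6}:  v_{3} + v_{6} = v_{1}  ⟹  sig = (2; 1)
  P = {4,7}:  v_{4} + v_{7} = v_{2}  ⟹  sig = (2; 1)
  P = {1,4}:  v_{1} + v_{4} = 2·v_{2}  ⟹  sig = (2; 2)
  P = {2,3}:  v_{2} + v_{3} = 2·v_{7}  ⟹  sig = (2; 2)
  P = {5,6}:  v_{5} + v_{6} = 2·v_{4}  ⟹  sig = (2; 2)
  P = {6,7}:  v_{6} + v_{7} = 2·v_{2}  ⟹  sig = (2; 2)
  P = {1,3}:  v_{1} + v_{3} = 3·v_{7}  ⟹  sig = (2; 3)
  P = {1,6}:  v_{1} + v_{6} = 3·v_{2}  ⟹  sig = (2; 3)

so the primitive-relation signature multiset is
    |P|=2: 14 collections, coeffs (), (1), (1), (1), (1), (1), (1), (1), (2), (2), (2), (2), (3), (3)


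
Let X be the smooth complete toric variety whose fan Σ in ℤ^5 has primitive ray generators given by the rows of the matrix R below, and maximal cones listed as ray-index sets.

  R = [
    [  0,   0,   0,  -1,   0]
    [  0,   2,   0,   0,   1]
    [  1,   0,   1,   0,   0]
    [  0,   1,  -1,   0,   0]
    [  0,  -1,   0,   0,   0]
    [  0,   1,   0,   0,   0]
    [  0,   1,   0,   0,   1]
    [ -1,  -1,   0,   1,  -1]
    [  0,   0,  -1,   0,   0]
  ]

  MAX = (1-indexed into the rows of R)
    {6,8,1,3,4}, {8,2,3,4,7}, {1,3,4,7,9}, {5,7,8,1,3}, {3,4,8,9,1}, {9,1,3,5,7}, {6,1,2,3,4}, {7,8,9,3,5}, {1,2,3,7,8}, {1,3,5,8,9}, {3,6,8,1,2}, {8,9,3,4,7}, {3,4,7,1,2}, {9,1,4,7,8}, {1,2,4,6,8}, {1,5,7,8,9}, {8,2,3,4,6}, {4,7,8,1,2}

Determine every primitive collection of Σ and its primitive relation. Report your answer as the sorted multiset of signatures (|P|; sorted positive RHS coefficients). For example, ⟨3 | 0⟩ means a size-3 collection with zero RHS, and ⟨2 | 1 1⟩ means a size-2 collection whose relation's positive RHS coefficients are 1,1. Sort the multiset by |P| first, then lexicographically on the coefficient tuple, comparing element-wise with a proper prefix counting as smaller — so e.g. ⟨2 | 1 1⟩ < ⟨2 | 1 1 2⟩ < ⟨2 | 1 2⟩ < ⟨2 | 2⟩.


9 minimal non-faces of Δ(Σ) (on 9 rays):

  P = {5,6}:  v_{5} + v_{6} = 0  ⟹  sig = ⟨2 | 0⟩
  P = {2,5}:  v_{2} + v_{5} = v_{7}  ⟹  sig = ⟨2 | 1⟩
  P = {4,5}:  v_{4} + v_{5} = v_{9}  ⟹  sig = ⟨2 | 1⟩
  P = {6,7}:  v_{6} + v_{7} = v_{2}  ⟹  sig = ⟨2 | 1⟩
  P = {6,9}:  v_{6} + v_{9} = v_{4}  ⟹  sig = ⟨2 | 1⟩
  P = {2,9}:  v_{2} + v_{9} = v_{4} + v_{7}  ⟹  sig = ⟨2 | 1 1⟩
  P = {1,3,7,8,9}:  v_{1} + v_{3} + v_{7} + v_{8} + v_{9} = 0  ⟹  sig = ⟨5 | 0⟩
  P = {1,3,4,7,8}:  v_{1} + v_{3} + v_{4} + v_{7} + v_{8} = v_{6}  ⟹  sig = ⟨5 | 1⟩
  P = {1,2,3,4,8}:  v_{1} + v_{2} + v_{3} + v_{4} + v_{8} = 2·v_{6}  ⟹  sig = ⟨5 | 2⟩

Sorted signature multiset PRS(X):
    ⟨2 | 0⟩
    ⟨2 | 1⟩
    ⟨2 | 1⟩
    ⟨2 | 1⟩
    ⟨2 | 1⟩
    ⟨2 | 1 1⟩
    ⟨5 | 0⟩
    ⟨5 | 1⟩
    ⟨5 | 2⟩


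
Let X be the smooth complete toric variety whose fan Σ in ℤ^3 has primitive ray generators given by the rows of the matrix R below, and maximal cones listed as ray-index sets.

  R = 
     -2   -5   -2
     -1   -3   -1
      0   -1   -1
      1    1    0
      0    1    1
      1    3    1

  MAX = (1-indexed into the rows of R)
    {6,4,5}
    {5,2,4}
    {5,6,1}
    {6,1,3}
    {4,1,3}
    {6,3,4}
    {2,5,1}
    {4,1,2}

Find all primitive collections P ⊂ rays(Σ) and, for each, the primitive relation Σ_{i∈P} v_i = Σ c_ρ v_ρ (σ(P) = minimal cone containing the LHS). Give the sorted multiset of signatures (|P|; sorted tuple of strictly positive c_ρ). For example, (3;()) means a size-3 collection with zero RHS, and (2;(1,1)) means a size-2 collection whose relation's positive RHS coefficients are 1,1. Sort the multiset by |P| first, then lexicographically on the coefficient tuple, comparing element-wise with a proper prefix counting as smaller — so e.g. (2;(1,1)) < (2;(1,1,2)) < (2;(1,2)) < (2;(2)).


Primitive collections (5):

  P={2,6}:  v_{2} + v_{6} = 0  so sig = (2;())
  P={3,5}:  v_{3} + v_{5} = 0  so sig = (2;())
  P={2,3}:  v_{2} + v_{3} = v_{1} + v_{4}  so sig = (2;(1,1))
  P={1,4,5}:  v_{1} + v_{4} + v_{5} = v_{2}  so sig = (3;(1))
  P={1,4,6}:  v_{1} + v_{4} + v_{6} = v_{3}  so sig = (3;(1))

Signatures (|P|; sorted positive RHS coefficients), sorted:
    (2;())
    (2;())
    (2;(1,1))
    (3;(1))
    (3;(1))


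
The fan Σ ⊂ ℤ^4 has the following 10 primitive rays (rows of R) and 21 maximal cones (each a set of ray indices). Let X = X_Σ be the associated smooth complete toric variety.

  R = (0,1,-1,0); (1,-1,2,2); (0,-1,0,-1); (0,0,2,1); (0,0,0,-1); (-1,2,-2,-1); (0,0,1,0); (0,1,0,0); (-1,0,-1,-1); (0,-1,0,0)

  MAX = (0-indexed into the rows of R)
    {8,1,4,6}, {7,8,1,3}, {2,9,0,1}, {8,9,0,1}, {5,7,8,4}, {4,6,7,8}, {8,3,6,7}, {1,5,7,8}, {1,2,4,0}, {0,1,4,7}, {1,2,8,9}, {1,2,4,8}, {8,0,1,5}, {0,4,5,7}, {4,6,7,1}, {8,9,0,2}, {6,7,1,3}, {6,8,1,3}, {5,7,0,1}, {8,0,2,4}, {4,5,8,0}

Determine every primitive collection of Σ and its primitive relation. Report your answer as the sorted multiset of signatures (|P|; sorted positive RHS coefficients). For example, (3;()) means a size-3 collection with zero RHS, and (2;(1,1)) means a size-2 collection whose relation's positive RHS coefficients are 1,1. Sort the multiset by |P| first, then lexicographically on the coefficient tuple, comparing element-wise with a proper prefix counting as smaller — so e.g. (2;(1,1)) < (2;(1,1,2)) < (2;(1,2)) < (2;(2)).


Σ has 20 primitive collections:

  P={7,9}:  v_{7} + v_{9} = 0 — sig = (2;())
  P={0,6}:  v_{0} + v_{6} = v_{7} — sig = (2;(1))
  P={2,7}:  v_{2} + v_{7} = v_{4} — sig = (2;(1))
  P={4,9}:  v_{4} + v_{9} = v_{2} — sig = (2;(1))
  P={5,9}:  v_{5} + v_{9} = v_{0} + v_{8} — sig = (2;(1,1))
  P={2,5}:  v_{2} + v_{5} = v_{0} + v_{4} + v_{8} — sig = (2;(1,1,1))
  P={3,9}:  v_{3} + v_{9} = v_{1} + v_{6} + v_{8} — sig = (2;(1,1,1))
  P={6,9}:  v_{6} + v_{9} = v_{1} + v_{4} + v_{8} — sig = (2;(1,1,1))
  P={2,3}:  v_{2} + v_{3} = v_{1} + v_{4} + v_{6} + v_{8} — sig = (2;(1,1,1,1))
  P={0,3}:  v_{0} + v_{3} = v_{1} + 2·v_{7} + v_{8} — sig = (2;(1,1,2))
  P={2,6}:  v_{2} + v_{6} = v_{1} + 2·v_{4} + v_{8} — sig = (2;(1,1,2))
  P={5,6}:  v_{5} + v_{6} = 2·v_{7} + v_{8} — sig = (2;(1,2))
  P={3,5}:  v_{3} + v_{5} = v_{1} + 3·v_{7} + 2·v_{8} — sig = (2;(1,2,3))
  P={3,4}:  v_{3} + v_{4} = 2·v_{6} — sig = (2;(2))
  P={0,7,8}:  v_{0} + v_{7} + v_{8} = v_{5} — sig = (3;(1))
  P={1,4,5}:  v_{1} + v_{4} + v_{5} = v_{7} — sig = (3;(1))
  P={0,1,4,8}:  v_{0} + v_{1} + v_{4} + v_{8} = 0 — sig = (4;())
  P={0,1,2,8}:  v_{0} + v_{1} + v_{2} + v_{8} = v_{9} — sig = (4;(1))
  P={1,4,7,8}:  v_{1} + v_{4} + v_{7} + v_{8} = v_{6} — sig = (4;(1))
  P={1,6,7,8}:  v_{1} + v_{6} + v_{7} + v_{8} = v_{3} — sig = (4;(1))

Hence PRS(X_Σ) =
{ (2;()),  (2;(1)) ×3,  (2;(1,1)),  (2;(1,1,1)) ×3,  (2;(1,1,1,1)),  (2;(1,1,2)) ×2,  (2;(1,2)),  (2;(1,2,3)),  (2;(2)),  (3;(1)) ×2,  (4;()),  (4;(1)) ×3 }


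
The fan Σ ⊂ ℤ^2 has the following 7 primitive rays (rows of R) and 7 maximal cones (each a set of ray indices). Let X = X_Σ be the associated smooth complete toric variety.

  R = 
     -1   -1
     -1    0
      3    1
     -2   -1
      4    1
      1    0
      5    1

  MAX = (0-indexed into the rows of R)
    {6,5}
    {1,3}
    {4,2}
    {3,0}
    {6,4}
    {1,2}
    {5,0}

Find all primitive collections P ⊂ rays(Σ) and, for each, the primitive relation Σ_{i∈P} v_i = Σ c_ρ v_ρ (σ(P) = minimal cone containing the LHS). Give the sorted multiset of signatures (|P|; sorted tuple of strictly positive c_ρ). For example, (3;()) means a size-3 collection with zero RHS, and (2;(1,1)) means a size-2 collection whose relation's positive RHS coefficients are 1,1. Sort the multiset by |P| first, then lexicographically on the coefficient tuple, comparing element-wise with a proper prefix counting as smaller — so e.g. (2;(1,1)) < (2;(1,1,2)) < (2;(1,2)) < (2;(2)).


|primitive collections| = 14. Relations:

  P = {1,5}:  v_{1} + v_{5} = 0  ⟹  sig = (2;())
  P = {0,1}:  v_{0} + v_{1} = v_{3}  ⟹  sig = (2;(1))
  P = {1,4}:  v_{1} + v_{4} = v_{2}  ⟹  sig = (2;(1))
  P = {1,6}:  v_{1} + v_{6} = v_{4}  ⟹  sig = (2;(1))
  P = {2,3}:  v_{2} + v_{3} = v_{5}  ⟹  sig = (2;(1))
  P = {2,5}:  v_{2} + v_{5} = v_{4}  ⟹  sig = (2;(1))
  P = {3,5}:  v_{3} + v_{5} = v_{0}  ⟹  sig = (2;(1))
  P = {4,5}:  v_{4} + v_{5} = v_{6}  ⟹  sig = (2;(1))
  P = {0,2}:  v_{0} + v_{2} = 2·v_{5}  ⟹  sig = (2;(2))
  P = {2,6}:  v_{2} + v_{6} = 2·v_{4}  ⟹  sig = (2;(2))
  P = {3,4}:  v_{3} + v_{4} = 2·v_{5}  ⟹  sig = (2;(2))
  P = {0,4}:  v_{0} + v_{4} = 3·v_{5}  ⟹  sig = (2;(3))
  P = {3,6}:  v_{3} + v_{6} = 3·v_{5}  ⟹  sig = (2;(3))
  P = {0,6}:  v_{0} + v_{6} = 4·v_{5}  ⟹  sig = (2;(4))

Sorted signature multiset PRS(X):
[(2;()), (2;(1)), (2;(1)), (2;(1)), (2;(1)), (2;(1)), (2;(1)), (2;(1)), (2;(2)), (2;(2)), (2;(2)), (2;(3)), (2;(3)), (2;(4))]


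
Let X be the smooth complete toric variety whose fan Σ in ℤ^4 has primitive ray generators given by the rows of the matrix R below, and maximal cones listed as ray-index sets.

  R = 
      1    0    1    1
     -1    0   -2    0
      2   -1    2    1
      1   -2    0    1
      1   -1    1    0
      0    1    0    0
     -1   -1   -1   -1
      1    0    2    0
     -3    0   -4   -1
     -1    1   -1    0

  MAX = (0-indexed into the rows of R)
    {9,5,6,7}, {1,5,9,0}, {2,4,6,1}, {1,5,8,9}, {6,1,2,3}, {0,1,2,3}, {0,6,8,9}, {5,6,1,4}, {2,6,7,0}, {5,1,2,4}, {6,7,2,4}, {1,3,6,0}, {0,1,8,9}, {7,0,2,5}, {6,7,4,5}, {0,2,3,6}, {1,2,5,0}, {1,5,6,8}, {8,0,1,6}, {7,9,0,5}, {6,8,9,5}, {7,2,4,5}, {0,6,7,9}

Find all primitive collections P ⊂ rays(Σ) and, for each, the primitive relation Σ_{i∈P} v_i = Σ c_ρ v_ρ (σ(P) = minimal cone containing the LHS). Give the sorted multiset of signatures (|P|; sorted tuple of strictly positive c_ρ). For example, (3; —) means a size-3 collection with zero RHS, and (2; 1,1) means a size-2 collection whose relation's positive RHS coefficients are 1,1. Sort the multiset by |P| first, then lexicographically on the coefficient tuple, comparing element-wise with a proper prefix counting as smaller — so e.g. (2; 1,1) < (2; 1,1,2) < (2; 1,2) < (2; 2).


17 collections generate NE(X_Σ); each relation:

  P = {1,7}:  v_{1} + v_{7} = 0  so sig = (2; —)
  P = {4,9}:  v_{4} + v_{9} = 0  so sig = (2; —)
  P = {0,4}:  v_{0} + v_{4} = v_{2}  so sig = (2; 1)
  P = {2,9}:  v_{2} + v_{9} = v_{0}  so sig = (2; 1)
  P = {3,5}:  v_{3} + v_{5} = v_{1} + v_{2}  so sig = (2; 1,1)
  P = {4,8}:  v_{4} + v_{8} = v_{1} + v_{6}  so sig = (2; 1,1)
  P = {7,8}:  v_{7} + v_{8} = v_{6} + v_{9}  so sig = (2; 1,1)
  P = {2,8}:  v_{2} + v_{8} = v_{0} + v_{1} + v_{6}  so sig = (2; 1,1,1)
  P = {3,7}:  v_{3} + v_{7} = v_{0} + v_{2} + v_{6}  so sig = (2; 1,1,1)
  P = {3,4}:  v_{3} + v_{4} = v_{1} + 2·v_{2} + v_{6}  so sig = (2; 1,1,2)
  P = {3,9}:  v_{3} + v_{9} = 2·v_{0} + v_{1} + v_{6}  so sig = (2; 1,1,2)
  P = {3,8}:  v_{3} + v_{8} = 2·v_{0} + 2·v_{1} + 2·v_{6}  so sig = (2; 2,2,2)
  P = {0,5,6}:  v_{0} + v_{5} + v_{6} = 0  so sig = (3; —)
  P = {1,6,9}:  v_{1} + v_{6} + v_{9} = v_{8}  so sig = (3; 1)
  P = {2,5,6}:  v_{2} + v_{5} + v_{6} = v_{4}  so sig = (3; 1)
  P = {0,5,8}:  v_{0} + v_{5} + v_{8} = v_{1} + v_{9}  so sig = (3; 1,1)
  P = {0,1,2,6}:  v_{0} + v_{1} + v_{2} + v_{6} = v_{3}  so sig = (4; 1)

Hence PRS(X_Σ) =
[(2; —), (2; —), (2; 1), (2; 1), (2; 1,1), (2; 1,1), (2; 1,1), (2; 1,1,1), (2; 1,1,1), (2; 1,1,2), (2; 1,1,2), (2; 2,2,2), (3; —), (3; 1), (3; 1), (3; 1,1), (4; 1)]


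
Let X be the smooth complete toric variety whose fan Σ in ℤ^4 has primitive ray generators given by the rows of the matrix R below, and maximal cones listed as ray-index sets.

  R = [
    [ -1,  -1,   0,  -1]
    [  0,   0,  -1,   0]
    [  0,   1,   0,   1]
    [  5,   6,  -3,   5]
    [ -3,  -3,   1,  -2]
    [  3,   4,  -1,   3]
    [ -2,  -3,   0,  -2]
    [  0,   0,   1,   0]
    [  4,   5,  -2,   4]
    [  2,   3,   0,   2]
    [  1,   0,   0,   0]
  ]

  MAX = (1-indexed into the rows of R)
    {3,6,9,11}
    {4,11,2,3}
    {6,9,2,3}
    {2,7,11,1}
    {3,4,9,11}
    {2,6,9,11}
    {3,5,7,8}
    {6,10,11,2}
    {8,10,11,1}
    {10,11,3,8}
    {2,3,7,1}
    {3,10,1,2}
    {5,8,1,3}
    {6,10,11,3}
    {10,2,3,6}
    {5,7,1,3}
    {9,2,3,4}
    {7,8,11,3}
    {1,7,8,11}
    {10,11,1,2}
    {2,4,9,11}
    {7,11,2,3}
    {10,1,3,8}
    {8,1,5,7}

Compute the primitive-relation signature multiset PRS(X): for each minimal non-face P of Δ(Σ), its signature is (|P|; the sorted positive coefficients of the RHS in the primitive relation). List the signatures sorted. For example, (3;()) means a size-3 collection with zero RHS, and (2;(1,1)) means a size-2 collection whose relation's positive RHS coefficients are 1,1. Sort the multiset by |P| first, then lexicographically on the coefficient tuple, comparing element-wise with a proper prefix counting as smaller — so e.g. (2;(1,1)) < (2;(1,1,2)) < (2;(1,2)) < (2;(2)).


25 collections generate NE(X_Σ); each relation:

  • {2,8}:  v_{2} + v_{8} = 0  ⇒ sig = (2;())
  • {7,10}:  v_{7} + v_{10} = 0  ⇒ sig = (2;())
  • {5,6}:  v_{5} + v_{6} = v_{3}  ⇒ sig = (2;(1))
  • {1,4}:  v_{1} + v_{4} = v_{2} + v_{9}  ⇒ sig = (2;(1,1))
  • {1,6}:  v_{1} + v_{6} = v_{2} + v_{10}  ⇒ sig = (2;(1,1))
  • {1,9}:  v_{1} + v_{9} = v_{2} + v_{6}  ⇒ sig = (2;(1,1))
  • {4,10}:  v_{4} + v_{10} = v_{6} + v_{9}  ⇒ sig = (2;(1,1))
  • {5,11}:  v_{5} + v_{11} = v_{7} + v_{8}  ⇒ sig = (2;(1,1))
  • {2,5}:  v_{2} + v_{5} = v_{1} + v_{3} + v_{7}  ⇒ sig = (2;(1,1,1))
  • {4,8}:  v_{4} + v_{8} = v_{3} + v_{9} + v_{11}  ⇒ sig = (2;(1,1,1))
  • {5,10}:  v_{5} + v_{10} = v_{1} + v_{3} + v_{8}  ⇒ sig = (2;(1,1,1))
  • {6,7}:  v_{6} + v_{7} = v_{2} + v_{3} + v_{11}  ⇒ sig = (2;(1,1,1))
  • {6,8}:  v_{6} + v_{8} = v_{3} + v_{10} + v_{11}  ⇒ sig = (2;(1,1,1))
  • {8,9}:  v_{8} + v_{9} = v_{3} + v_{6} + v_{11}  ⇒ sig = (2;(1,1,1))
  • {5,9}:  v_{5} + v_{9} = v_{2} + 2·v_{3} + v_{11}  ⇒ sig = (2;(1,1,2))
  • {4,6}:  v_{4} + v_{6} = 2·v_{9}  ⇒ sig = (2;(2))
  • {9,10}:  v_{9} + v_{10} = 2·v_{6}  ⇒ sig = (2;(2))
  • {7,9}:  v_{7} + v_{9} = 2·v_{2} + 2·v_{3} + 2·v_{11}  ⇒ sig = (2;(2,2,2))
  • {4,5}:  v_{4} + v_{5} = 2·v_{2} + 3·v_{3} + 2·v_{11}  ⇒ sig = (2;(2,2,3))
  • {4,7}:  v_{4} + v_{7} = 3·v_{2} + 3·v_{3} + 3·v_{11}  ⇒ sig = (2;(3,3,3))
  • {1,3,11}:  v_{1} + v_{3} + v_{11} = 0  ⇒ sig = (3;())
  • {1,3,7,8}:  v_{1} + v_{3} + v_{7} + v_{8} = v_{5}  ⇒ sig = (4;(1))
  • {2,3,6,11}:  v_{2} + v_{3} + v_{6} + v_{11} = v_{9}  ⇒ sig = (4;(1))
  • {2,3,9,11}:  v_{2} + v_{3} + v_{9} + v_{11} = v_{4}  ⇒ sig = (4;(1))
  • {2,3,10,11}:  v_{2} + v_{3} + v_{10} + v_{11} = v_{6}  ⇒ sig = (4;(1))

so the primitive-relation signature multiset is
    |P|=2: 20 collections, coeffs (), (), (1), (1,1), (1,1), (1,1), (1,1), (1,1), (1,1,1), (1,1,1), (1,1,1), (1,1,1), (1,1,1), (1,1,1), (1,1,2), (2), (2), (2,2,2), (2,2,3), (3,3,3)
    |P|=3: 1 collection, coeffs ()
    |P|=4: 4 collections, coeffs (1), (1), (1), (1)


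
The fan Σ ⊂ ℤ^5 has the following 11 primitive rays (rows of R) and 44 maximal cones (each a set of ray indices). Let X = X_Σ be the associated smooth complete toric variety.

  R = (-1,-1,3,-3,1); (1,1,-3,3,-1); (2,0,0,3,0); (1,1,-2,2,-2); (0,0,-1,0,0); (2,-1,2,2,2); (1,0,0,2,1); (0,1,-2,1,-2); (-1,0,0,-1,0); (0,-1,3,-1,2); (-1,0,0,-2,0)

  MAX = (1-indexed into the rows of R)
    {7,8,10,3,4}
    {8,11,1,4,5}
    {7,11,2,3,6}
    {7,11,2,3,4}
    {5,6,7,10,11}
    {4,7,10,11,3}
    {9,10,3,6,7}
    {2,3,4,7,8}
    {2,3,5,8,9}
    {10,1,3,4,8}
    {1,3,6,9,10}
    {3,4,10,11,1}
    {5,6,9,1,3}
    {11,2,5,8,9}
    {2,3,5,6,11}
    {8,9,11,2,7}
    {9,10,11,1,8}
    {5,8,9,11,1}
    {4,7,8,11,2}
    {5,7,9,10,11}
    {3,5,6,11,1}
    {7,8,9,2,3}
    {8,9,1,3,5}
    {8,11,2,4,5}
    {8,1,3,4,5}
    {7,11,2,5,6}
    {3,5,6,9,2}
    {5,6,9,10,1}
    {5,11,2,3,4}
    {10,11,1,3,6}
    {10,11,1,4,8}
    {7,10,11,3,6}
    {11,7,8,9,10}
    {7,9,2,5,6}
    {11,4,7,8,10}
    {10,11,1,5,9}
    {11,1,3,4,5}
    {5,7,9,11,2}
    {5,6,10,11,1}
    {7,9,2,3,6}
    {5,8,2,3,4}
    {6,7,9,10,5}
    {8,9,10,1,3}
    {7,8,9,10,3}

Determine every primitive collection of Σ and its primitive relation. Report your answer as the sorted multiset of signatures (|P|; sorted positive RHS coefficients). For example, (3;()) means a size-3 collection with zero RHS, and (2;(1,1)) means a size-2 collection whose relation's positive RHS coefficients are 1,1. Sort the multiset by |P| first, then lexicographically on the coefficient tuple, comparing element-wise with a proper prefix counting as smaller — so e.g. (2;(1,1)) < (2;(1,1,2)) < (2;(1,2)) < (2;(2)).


15 collections generate NE(X_Σ); each relation:

  P={1,2}:  v_{1} + v_{2} = 0  ⇒ sig = (2;())
  P={1,7}:  v_{1} + v_{7} = v_{10}  ⇒ sig = (2;(1))
  P={2,10}:  v_{2} + v_{10} = v_{7}  ⇒ sig = (2;(1))
  P={4,9}:  v_{4} + v_{9} = v_{8}  ⇒ sig = (2;(1))
  P={6,8}:  v_{6} + v_{8} = v_{3}  ⇒ sig = (2;(1))
  P={4,6}:  v_{4} + v_{6} = 2·v_{3} + v_{11}  ⇒ sig = (2;(1,2))
  P={3,9,11}:  v_{3} + v_{9} + v_{11} = 0  ⇒ sig = (3;())
  P={5,8,10}:  v_{5} + v_{8} + v_{10} = 0  ⇒ sig = (3;())
  P={3,5,10}:  v_{3} + v_{5} + v_{10} = v_{6}  ⇒ sig = (3;(1))
  P={3,8,11}:  v_{3} + v_{8} + v_{11} = v_{4}  ⇒ sig = (3;(1))
  P={5,7,8}:  v_{5} + v_{7} + v_{8} = v_{2}  ⇒ sig = (3;(1))
  P={3,5,7}:  v_{3} + v_{5} + v_{7} = v_{2} + v_{6}  ⇒ sig = (3;(1,1))
  P={4,5,10}:  v_{4} + v_{5} + v_{10} = v_{3} + v_{11}  ⇒ sig = (3;(1,1))
  P={6,9,11}:  v_{6} + v_{9} + v_{11} = v_{5} + v_{10}  ⇒ sig = (3;(1,1))
  P={4,5,7}:  v_{4} + v_{5} + v_{7} = v_{2} + v_{3} + v_{11}  ⇒ sig = (3;(1,1,1))

Sorted signature multiset PRS(X):
[(2;()), (2;(1)), (2;(1)), (2;(1)), (2;(1)), (2;(1,2)), (3;()), (3;()), (3;(1)), (3;(1)), (3;(1)), (3;(1,1)), (3;(1,1)), (3;(1,1)), (3;(1,1,1))]


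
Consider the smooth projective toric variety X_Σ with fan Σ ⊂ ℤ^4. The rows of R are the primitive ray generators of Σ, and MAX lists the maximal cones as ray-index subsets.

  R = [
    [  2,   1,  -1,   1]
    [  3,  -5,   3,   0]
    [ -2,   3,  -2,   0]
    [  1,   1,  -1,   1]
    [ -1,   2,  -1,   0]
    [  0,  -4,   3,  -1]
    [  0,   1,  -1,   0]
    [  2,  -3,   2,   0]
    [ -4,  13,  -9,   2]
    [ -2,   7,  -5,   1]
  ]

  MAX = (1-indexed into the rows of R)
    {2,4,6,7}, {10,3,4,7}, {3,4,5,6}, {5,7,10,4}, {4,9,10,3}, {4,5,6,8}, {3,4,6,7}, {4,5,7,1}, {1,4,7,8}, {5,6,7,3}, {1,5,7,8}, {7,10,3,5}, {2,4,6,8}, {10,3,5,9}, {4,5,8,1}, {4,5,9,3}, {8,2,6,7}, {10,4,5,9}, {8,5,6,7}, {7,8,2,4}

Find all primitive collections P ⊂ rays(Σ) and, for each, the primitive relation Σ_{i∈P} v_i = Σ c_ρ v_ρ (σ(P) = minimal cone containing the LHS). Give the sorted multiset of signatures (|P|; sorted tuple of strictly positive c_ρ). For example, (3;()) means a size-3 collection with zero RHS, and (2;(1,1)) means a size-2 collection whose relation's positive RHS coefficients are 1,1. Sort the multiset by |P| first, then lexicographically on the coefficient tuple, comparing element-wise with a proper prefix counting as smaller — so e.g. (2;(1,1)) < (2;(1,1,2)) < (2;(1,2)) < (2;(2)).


Σ has 20 primitive collections:

  P={3,8}:  v_{3} + v_{8} = 0  ⇒ sig = (2;())
  P={1,6}:  v_{1} + v_{6} = v_{8}  ⇒ sig = (2;(1))
  P={2,5}:  v_{2} + v_{5} = v_{8}  ⇒ sig = (2;(1))
  P={6,10}:  v_{6} + v_{10} = v_{3}  ⇒ sig = (2;(1))
  P={2,9}:  v_{2} + v_{9} = v_{4} + v_{10}  ⇒ sig = (2;(1,1))
  P={2,10}:  v_{2} + v_{10} = v_{4} + v_{7}  ⇒ sig = (2;(1,1))
  P={1,3}:  v_{1} + v_{3} = v_{4} + v_{5} + v_{7}  ⇒ sig = (2;(1,1,1))
  P={2,3}:  v_{2} + v_{3} = v_{4} + v_{6} + v_{7}  ⇒ sig = (2;(1,1,1))
  P={8,9}:  v_{8} + v_{9} = v_{4} + v_{5} + v_{10}  ⇒ sig = (2;(1,1,1))
  P={8,10}:  v_{8} + v_{10} = v_{4} + v_{5} + v_{7}  ⇒ sig = (2;(1,1,1))
  P={1,2}:  v_{1} + v_{2} = v_{4} + v_{7} + 2·v_{8}  ⇒ sig = (2;(1,1,2))
  P={6,9}:  v_{6} + v_{9} = 2·v_{3} + v_{4} + v_{5}  ⇒ sig = (2;(1,1,2))
  P={1,9}:  v_{1} + v_{9} = 2·v_{4} + 2·v_{5} + v_{7} + v_{10}  ⇒ sig = (2;(1,1,2,2))
  P={7,9}:  v_{7} + v_{9} = 2·v_{10}  ⇒ sig = (2;(2))
  P={1,10}:  v_{1} + v_{10} = 2·v_{4} + 2·v_{5} + 2·v_{7}  ⇒ sig = (2;(2,2,2))
  P={4,5,6,7}:  v_{4} + v_{5} + v_{6} + v_{7} = 0  ⇒ sig = (4;())
  P={3,4,5,7}:  v_{3} + v_{4} + v_{5} + v_{7} = v_{10}  ⇒ sig = (4;(1))
  P={3,4,5,10}:  v_{3} + v_{4} + v_{5} + v_{10} = v_{9}  ⇒ sig = (4;(1))
  P={4,5,7,8}:  v_{4} + v_{5} + v_{7} + v_{8} = v_{1}  ⇒ sig = (4;(1))
  P={4,6,7,8}:  v_{4} + v_{6} + v_{7} + v_{8} = v_{2}  ⇒ sig = (4;(1))

so the primitive-relation signature multiset is
[(2;()), (2;(1)), (2;(1)), (2;(1)), (2;(1,1)), (2;(1,1)), (2;(1,1,1)), (2;(1,1,1)), (2;(1,1,1)), (2;(1,1,1)), (2;(1,1,2)), (2;(1,1,2)), (2;(1,1,2,2)), (2;(2)), (2;(2,2,2)), (4;()), (4;(1)), (4;(1)), (4;(1)), (4;(1))]
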